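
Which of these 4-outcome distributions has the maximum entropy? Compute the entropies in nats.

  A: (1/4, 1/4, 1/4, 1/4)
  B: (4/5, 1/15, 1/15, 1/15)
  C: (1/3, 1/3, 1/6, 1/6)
A

For a discrete distribution over n outcomes, entropy is maximized by the uniform distribution.

Computing entropies:
H(A) = 1.3863 nats
H(B) = 0.7201 nats
H(C) = 1.3297 nats

The uniform distribution (where all probabilities equal 1/4) achieves the maximum entropy of log_e(4) = 1.3863 nats.

Distribution A has the highest entropy.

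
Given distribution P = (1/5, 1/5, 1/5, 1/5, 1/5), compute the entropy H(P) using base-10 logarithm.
0.6990 dits

Shannon entropy is H(X) = -Σ p(x) log p(x).

For P = (1/5, 1/5, 1/5, 1/5, 1/5):
H = -1/5 × log_10(1/5) -1/5 × log_10(1/5) -1/5 × log_10(1/5) -1/5 × log_10(1/5) -1/5 × log_10(1/5)
H = 0.6990 dits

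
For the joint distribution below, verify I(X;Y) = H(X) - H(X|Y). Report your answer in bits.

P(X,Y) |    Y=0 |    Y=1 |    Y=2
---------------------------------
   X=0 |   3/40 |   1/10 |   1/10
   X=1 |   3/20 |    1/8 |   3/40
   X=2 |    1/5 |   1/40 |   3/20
I(X;Y) = 0.1061 bits

Mutual information has multiple equivalent forms:
- I(X;Y) = H(X) - H(X|Y)
- I(X;Y) = H(Y) - H(Y|X)
- I(X;Y) = H(X) + H(Y) - H(X,Y)

Computing all quantities:
H(X) = 1.5729, H(Y) = 1.5516, H(X,Y) = 3.0185
H(X|Y) = 1.4668, H(Y|X) = 1.4455

Verification:
H(X) - H(X|Y) = 1.5729 - 1.4668 = 0.1061
H(Y) - H(Y|X) = 1.5516 - 1.4455 = 0.1061
H(X) + H(Y) - H(X,Y) = 1.5729 + 1.5516 - 3.0185 = 0.1061

All forms give I(X;Y) = 0.1061 bits. ✓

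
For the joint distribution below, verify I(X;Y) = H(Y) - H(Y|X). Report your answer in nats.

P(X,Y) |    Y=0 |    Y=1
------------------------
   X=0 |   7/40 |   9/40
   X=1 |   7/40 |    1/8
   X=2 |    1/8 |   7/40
I(X;Y) = 0.0103 nats

Mutual information has multiple equivalent forms:
- I(X;Y) = H(X) - H(X|Y)
- I(X;Y) = H(Y) - H(Y|X)
- I(X;Y) = H(X) + H(Y) - H(X,Y)

Computing all quantities:
H(X) = 1.0889, H(Y) = 0.6919, H(X,Y) = 1.7705
H(X|Y) = 1.0786, H(Y|X) = 0.6816

Verification:
H(X) - H(X|Y) = 1.0889 - 1.0786 = 0.0103
H(Y) - H(Y|X) = 0.6919 - 0.6816 = 0.0103
H(X) + H(Y) - H(X,Y) = 1.0889 + 0.6919 - 1.7705 = 0.0103

All forms give I(X;Y) = 0.0103 nats. ✓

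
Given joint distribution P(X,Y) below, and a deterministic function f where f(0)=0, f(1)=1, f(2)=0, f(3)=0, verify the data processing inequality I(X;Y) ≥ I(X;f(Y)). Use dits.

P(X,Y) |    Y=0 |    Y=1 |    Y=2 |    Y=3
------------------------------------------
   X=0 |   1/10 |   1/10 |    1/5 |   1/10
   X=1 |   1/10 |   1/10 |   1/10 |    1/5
I(X;Y) = 0.0148, I(X;f(Y)) = 0.0000, inequality holds: 0.0148 ≥ 0.0000

Data Processing Inequality: For any Markov chain X → Y → Z, we have I(X;Y) ≥ I(X;Z).

Here Z = f(Y) is a deterministic function of Y, forming X → Y → Z.

Original I(X;Y) = 0.0148 dits

After applying f:
P(X,Z) where Z=f(Y):
- P(X,Z=0) = P(X,Y=0) + P(X,Y=2) + P(X,Y=3)
- P(X,Z=1) = P(X,Y=1)

I(X;Z) = I(X;f(Y)) = 0.0000 dits

Verification: 0.0148 ≥ 0.0000 ✓

Information cannot be created by processing; the function f can only lose information about X.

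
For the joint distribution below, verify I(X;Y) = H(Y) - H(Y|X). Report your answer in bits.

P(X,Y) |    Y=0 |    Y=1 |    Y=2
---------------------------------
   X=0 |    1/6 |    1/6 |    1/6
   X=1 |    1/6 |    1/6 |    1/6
I(X;Y) = 0.0000 bits

Mutual information has multiple equivalent forms:
- I(X;Y) = H(X) - H(X|Y)
- I(X;Y) = H(Y) - H(Y|X)
- I(X;Y) = H(X) + H(Y) - H(X,Y)

Computing all quantities:
H(X) = 1.0000, H(Y) = 1.5850, H(X,Y) = 2.5850
H(X|Y) = 1.0000, H(Y|X) = 1.5850

Verification:
H(X) - H(X|Y) = 1.0000 - 1.0000 = 0.0000
H(Y) - H(Y|X) = 1.5850 - 1.5850 = 0.0000
H(X) + H(Y) - H(X,Y) = 1.0000 + 1.5850 - 2.5850 = 0.0000

All forms give I(X;Y) = 0.0000 bits. ✓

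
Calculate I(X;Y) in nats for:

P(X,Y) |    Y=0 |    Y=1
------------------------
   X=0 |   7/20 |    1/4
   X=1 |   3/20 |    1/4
0.0210 nats

Mutual information: I(X;Y) = H(X) + H(Y) - H(X,Y)

Marginals:
P(X) = (3/5, 2/5), H(X) = 0.6730 nats
P(Y) = (1/2, 1/2), H(Y) = 0.6931 nats

Joint entropy: H(X,Y) = 1.3452 nats

I(X;Y) = 0.6730 + 0.6931 - 1.3452 = 0.0210 nats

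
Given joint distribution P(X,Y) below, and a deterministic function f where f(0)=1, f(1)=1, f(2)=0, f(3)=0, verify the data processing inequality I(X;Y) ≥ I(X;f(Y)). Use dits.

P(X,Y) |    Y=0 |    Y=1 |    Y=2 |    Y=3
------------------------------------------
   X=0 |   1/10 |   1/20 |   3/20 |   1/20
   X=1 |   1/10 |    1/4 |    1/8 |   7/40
I(X;Y) = 0.0282, I(X;f(Y)) = 0.0024, inequality holds: 0.0282 ≥ 0.0024

Data Processing Inequality: For any Markov chain X → Y → Z, we have I(X;Y) ≥ I(X;Z).

Here Z = f(Y) is a deterministic function of Y, forming X → Y → Z.

Original I(X;Y) = 0.0282 dits

After applying f:
P(X,Z) where Z=f(Y):
- P(X,Z=0) = P(X,Y=2) + P(X,Y=3)
- P(X,Z=1) = P(X,Y=0) + P(X,Y=1)

I(X;Z) = I(X;f(Y)) = 0.0024 dits

Verification: 0.0282 ≥ 0.0024 ✓

Information cannot be created by processing; the function f can only lose information about X.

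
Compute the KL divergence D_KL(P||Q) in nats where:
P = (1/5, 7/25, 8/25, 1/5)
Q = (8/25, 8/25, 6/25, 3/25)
0.0628 nats

KL divergence: D_KL(P||Q) = Σ p(x) log(p(x)/q(x))

Computing term by term:
  x=0: 1/5 × log_e[(1/5)/(8/25)] = 1/5 × -0.4700 = -0.0940
  x=1: 7/25 × log_e[(7/25)/(8/25)] = 7/25 × -0.1335 = -0.0374
  x=2: 8/25 × log_e[(8/25)/(6/25)] = 8/25 × 0.2877 = 0.0921
  x=3: 1/5 × log_e[(1/5)/(3/25)] = 1/5 × 0.5108 = 0.1022

D_KL(P||Q) = 0.0628 nats

Note: KL divergence is always non-negative and equals 0 iff P = Q.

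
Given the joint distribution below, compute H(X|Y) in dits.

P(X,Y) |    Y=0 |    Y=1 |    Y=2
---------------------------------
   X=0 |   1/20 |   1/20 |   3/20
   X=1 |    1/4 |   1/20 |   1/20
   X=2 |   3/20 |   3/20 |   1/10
0.4180 dits

Using the chain rule: H(X|Y) = H(X,Y) - H(Y)

First, compute H(X,Y) = 0.8815 dits

Marginal P(Y) = (9/20, 1/4, 3/10)
H(Y) = 0.4634 dits

H(X|Y) = H(X,Y) - H(Y) = 0.8815 - 0.4634 = 0.4180 dits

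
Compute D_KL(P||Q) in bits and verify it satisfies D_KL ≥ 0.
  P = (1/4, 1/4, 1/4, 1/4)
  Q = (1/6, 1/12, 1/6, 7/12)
0.3831 bits

KL divergence satisfies the Gibbs inequality: D_KL(P||Q) ≥ 0 for all distributions P, Q.

D_KL(P||Q) = Σ p(x) log(p(x)/q(x))
Term by term:
  x=0: 1/4 × log_2[(1/4)/(1/6)] = 0.1462
  x=1: 1/4 × log_2[(1/4)/(1/12)] = 0.3962
  x=2: 1/4 × log_2[(1/4)/(1/6)] = 0.1462
  x=3: 1/4 × log_2[(1/4)/(7/12)] = -0.3056
D_KL(P||Q) = 0.3831 bits

D_KL(P||Q) = 0.3831 ≥ 0 ✓

This non-negativity is a fundamental property: relative entropy cannot be negative because it measures how different Q is from P.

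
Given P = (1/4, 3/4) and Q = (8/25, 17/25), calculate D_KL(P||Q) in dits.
0.0051 dits

KL divergence: D_KL(P||Q) = Σ p(x) log(p(x)/q(x))

Computing term by term:
  x=0: 1/4 × log_10[(1/4)/(8/25)] = 1/4 × -0.1072 = -0.0268
  x=1: 3/4 × log_10[(3/4)/(17/25)] = 3/4 × 0.0426 = 0.0319

D_KL(P||Q) = 0.0051 dits

Note: KL divergence is always non-negative and equals 0 iff P = Q.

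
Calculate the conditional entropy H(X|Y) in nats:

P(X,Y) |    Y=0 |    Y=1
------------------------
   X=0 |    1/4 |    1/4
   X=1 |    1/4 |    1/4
0.6931 nats

Using the chain rule: H(X|Y) = H(X,Y) - H(Y)

First, compute H(X,Y) = 1.3863 nats

Marginal P(Y) = (1/2, 1/2)
H(Y) = 0.6931 nats

H(X|Y) = H(X,Y) - H(Y) = 1.3863 - 0.6931 = 0.6931 nats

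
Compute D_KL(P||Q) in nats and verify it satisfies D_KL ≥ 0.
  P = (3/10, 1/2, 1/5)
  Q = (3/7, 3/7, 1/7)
0.0374 nats

KL divergence satisfies the Gibbs inequality: D_KL(P||Q) ≥ 0 for all distributions P, Q.

D_KL(P||Q) = Σ p(x) log(p(x)/q(x))
Term by term:
  x=0: 3/10 × log_e[(3/10)/(3/7)] = -0.1070
  x=1: 1/2 × log_e[(1/2)/(3/7)] = 0.0771
  x=2: 1/5 × log_e[(1/5)/(1/7)] = 0.0673
D_KL(P||Q) = 0.0374 nats

D_KL(P||Q) = 0.0374 ≥ 0 ✓

This non-negativity is a fundamental property: relative entropy cannot be negative because it measures how different Q is from P.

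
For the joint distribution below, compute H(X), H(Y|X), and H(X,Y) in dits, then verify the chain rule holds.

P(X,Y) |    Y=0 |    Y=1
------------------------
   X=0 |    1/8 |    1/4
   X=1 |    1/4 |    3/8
H(X,Y) = 0.5737, H(X) = 0.2873, H(Y|X) = 0.2863 (all in dits)

Chain rule: H(X,Y) = H(X) + H(Y|X)

Left side — joint entropy directly:
H(X,Y) = -Σ p(x,y) log p(x,y) = 0.5737 dits

Right side — compute H(Y|X) from the conditional distributions:
P(X) = (3/8, 5/8), so H(X) = 0.2873 dits
H(Y|X) = Σ_x P(X=x) · H(Y|X=x):
  P(Y|X=0) = (1/3, 2/3), H(Y|X=0) = 0.2764, weight P(X=0) = 3/8
  P(Y|X=1) = (2/5, 3/5), H(Y|X=1) = 0.2923, weight P(X=1) = 5/8
H(Y|X) = 0.2863 dits

H(X) + H(Y|X) = 0.2873 + 0.2863 = 0.5737 dits

Both sides equal 0.5737 dits. ✓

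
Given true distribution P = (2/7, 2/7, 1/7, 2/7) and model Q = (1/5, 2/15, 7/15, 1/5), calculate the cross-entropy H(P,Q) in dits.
0.6967 dits

Cross-entropy: H(P,Q) = -Σ p(x) log q(x)

Alternatively: H(P,Q) = H(P) + D_KL(P||Q)
H(P) = 0.5871 dits
D_KL(P||Q) = 0.1096 dits

H(P,Q) = 0.5871 + 0.1096 = 0.6967 dits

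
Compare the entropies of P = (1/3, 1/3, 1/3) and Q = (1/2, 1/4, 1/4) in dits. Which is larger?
P

Computing entropies in dits:
H(P) = 0.4771
H(Q) = 0.4515

Distribution P has higher entropy.

Intuition: The distribution closer to uniform (more spread out) has higher entropy.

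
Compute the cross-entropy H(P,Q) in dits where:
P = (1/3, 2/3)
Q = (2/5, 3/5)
0.2805 dits

Cross-entropy: H(P,Q) = -Σ p(x) log q(x)

Alternatively: H(P,Q) = H(P) + D_KL(P||Q)
H(P) = 0.2764 dits
D_KL(P||Q) = 0.0041 dits

H(P,Q) = 0.2764 + 0.0041 = 0.2805 dits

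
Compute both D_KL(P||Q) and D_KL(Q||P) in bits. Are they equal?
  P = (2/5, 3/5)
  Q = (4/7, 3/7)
D_KL(P||Q) = 0.0854, D_KL(Q||P) = 0.0860

KL divergence is not symmetric: D_KL(P||Q) ≠ D_KL(Q||P) in general.

D_KL(P||Q) = 0.0854 bits
D_KL(Q||P) = 0.0860 bits

No, they are not equal!

This asymmetry is why KL divergence is not a true distance metric.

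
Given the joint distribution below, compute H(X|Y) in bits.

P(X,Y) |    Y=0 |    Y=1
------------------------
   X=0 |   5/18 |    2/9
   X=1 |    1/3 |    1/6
0.9906 bits

Using the chain rule: H(X|Y) = H(X,Y) - H(Y)

First, compute H(X,Y) = 1.9547 bits

Marginal P(Y) = (11/18, 7/18)
H(Y) = 0.9641 bits

H(X|Y) = H(X,Y) - H(Y) = 1.9547 - 0.9641 = 0.9906 bits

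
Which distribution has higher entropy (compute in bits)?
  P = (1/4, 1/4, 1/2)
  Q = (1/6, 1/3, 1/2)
P

Computing entropies in bits:
H(P) = 1.5000
H(Q) = 1.4591

Distribution P has higher entropy.

Intuition: The distribution closer to uniform (more spread out) has higher entropy.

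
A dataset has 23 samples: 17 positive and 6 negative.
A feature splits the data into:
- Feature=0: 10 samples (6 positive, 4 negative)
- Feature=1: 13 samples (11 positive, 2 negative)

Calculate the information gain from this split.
0.0558 bits

Information Gain = H(Y) - H(Y|Feature)

Before split:
P(positive) = 17/23 = 0.7391
H(Y) = 0.8281 bits

After split:
Feature=0: H = 0.9710 bits (weight = 10/23)
Feature=1: H = 0.6194 bits (weight = 13/23)
H(Y|Feature) = (10/23)×0.9710 + (13/23)×0.6194 = 0.7722 bits

Information Gain = 0.8281 - 0.7722 = 0.0558 bits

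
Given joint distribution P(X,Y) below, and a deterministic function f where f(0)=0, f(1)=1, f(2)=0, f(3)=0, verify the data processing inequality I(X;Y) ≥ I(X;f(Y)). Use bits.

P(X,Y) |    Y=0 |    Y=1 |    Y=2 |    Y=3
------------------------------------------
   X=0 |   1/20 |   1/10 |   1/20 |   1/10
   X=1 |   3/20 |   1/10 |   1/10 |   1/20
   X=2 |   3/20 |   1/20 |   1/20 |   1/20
I(X;Y) = 0.0834, I(X;f(Y)) = 0.0163, inequality holds: 0.0834 ≥ 0.0163

Data Processing Inequality: For any Markov chain X → Y → Z, we have I(X;Y) ≥ I(X;Z).

Here Z = f(Y) is a deterministic function of Y, forming X → Y → Z.

Original I(X;Y) = 0.0834 bits

After applying f:
P(X,Z) where Z=f(Y):
- P(X,Z=0) = P(X,Y=0) + P(X,Y=2) + P(X,Y=3)
- P(X,Z=1) = P(X,Y=1)

I(X;Z) = I(X;f(Y)) = 0.0163 bits

Verification: 0.0834 ≥ 0.0163 ✓

Information cannot be created by processing; the function f can only lose information about X.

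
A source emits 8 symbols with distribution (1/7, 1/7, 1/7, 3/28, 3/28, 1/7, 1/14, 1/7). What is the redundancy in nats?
0.0224 nats

Redundancy measures how far a source is from maximum entropy:
R = H_max - H(X)

Maximum entropy for 8 symbols: H_max = log_e(8) = 2.0794 nats
Actual entropy: H(X) = 2.0571 nats
Redundancy: R = 2.0794 - 2.0571 = 0.0224 nats

This redundancy represents potential for compression: the source could be compressed by 0.0224 nats per symbol.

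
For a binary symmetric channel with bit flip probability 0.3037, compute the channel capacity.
0.1142 bits

For a binary symmetric channel (BSC) with error probability p:
Capacity C = 1 - H(p) bits per symbol

where H(p) = -p log₂(p) - (1-p) log₂(1-p) is the binary entropy function.

H(0.3037) = 0.8858 bits
C = 1 - 0.8858 = 0.1142 bits per symbol

This means we can reliably transmit up to 0.1142 bits of information per channel use.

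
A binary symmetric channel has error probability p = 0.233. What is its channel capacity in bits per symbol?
0.2168 bits

For a binary symmetric channel (BSC) with error probability p:
Capacity C = 1 - H(p) bits per symbol

where H(p) = -p log₂(p) - (1-p) log₂(1-p) is the binary entropy function.

H(0.233) = 0.7832 bits
C = 1 - 0.7832 = 0.2168 bits per symbol

This means we can reliably transmit up to 0.2168 bits of information per channel use.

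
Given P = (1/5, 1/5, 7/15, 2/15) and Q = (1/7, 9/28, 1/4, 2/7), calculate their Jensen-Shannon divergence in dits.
0.0175 dits

Jensen-Shannon divergence is:
JSD(P||Q) = 0.5 × D_KL(P||M) + 0.5 × D_KL(Q||M)
where M = 0.5 × (P + Q) is the mixture distribution.

M = 0.5 × (1/5, 1/5, 7/15, 2/15) + 0.5 × (1/7, 9/28, 1/4, 2/7) = (6/35, 0.260714, 0.358333, 0.209524)

D_KL(P||M) = 0.0177 dits
D_KL(Q||M) = 0.0173 dits

JSD(P||Q) = 0.5 × 0.0177 + 0.5 × 0.0173 = 0.0175 dits

Unlike KL divergence, JSD is symmetric and bounded: 0 ≤ JSD ≤ log(2).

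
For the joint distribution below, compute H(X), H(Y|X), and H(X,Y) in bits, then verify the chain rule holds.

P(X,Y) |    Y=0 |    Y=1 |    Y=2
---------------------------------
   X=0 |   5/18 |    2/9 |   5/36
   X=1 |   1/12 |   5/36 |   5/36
H(X,Y) = 2.4810, H(X) = 0.9436, H(Y|X) = 1.5373 (all in bits)

Chain rule: H(X,Y) = H(X) + H(Y|X)

Left side — joint entropy directly:
H(X,Y) = -Σ p(x,y) log p(x,y) = 2.4810 bits

Right side — compute H(Y|X) from the conditional distributions:
P(X) = (23/36, 13/36), so H(X) = 0.9436 bits
H(Y|X) = Σ_x P(X=x) · H(Y|X=x):
  P(Y|X=0) = (10/23, 8/23, 5/23), H(Y|X=0) = 1.5310, weight P(X=0) = 23/36
  P(Y|X=1) = (3/13, 5/13, 5/13), H(Y|X=1) = 1.5486, weight P(X=1) = 13/36
H(Y|X) = 1.5373 bits

H(X) + H(Y|X) = 0.9436 + 1.5373 = 2.4810 bits

Both sides equal 2.4810 bits. ✓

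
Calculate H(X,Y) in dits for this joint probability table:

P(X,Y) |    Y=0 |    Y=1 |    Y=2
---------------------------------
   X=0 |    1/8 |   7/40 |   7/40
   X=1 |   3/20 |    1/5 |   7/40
0.7737 dits

Joint entropy is H(X,Y) = -Σ_{x,y} p(x,y) log p(x,y).

Summing over all non-zero entries:
H(X,Y) = -[1/8·log_10(1/8) + 7/40·log_10(7/40) + 7/40·log_10(7/40) + 3/20·log_10(3/20) + 1/5·log_10(1/5) + 7/40·log_10(7/40)]
H(X,Y) = 0.7737 dits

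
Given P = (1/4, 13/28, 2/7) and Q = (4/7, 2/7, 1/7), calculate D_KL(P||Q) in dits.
0.0941 dits

KL divergence: D_KL(P||Q) = Σ p(x) log(p(x)/q(x))

Computing term by term:
  x=0: 1/4 × log_10[(1/4)/(4/7)] = 1/4 × -0.3590 = -0.0898
  x=1: 13/28 × log_10[(13/28)/(2/7)] = 13/28 × 0.2109 = 0.0979
  x=2: 2/7 × log_10[(2/7)/(1/7)] = 2/7 × 0.3010 = 0.0860

D_KL(P||Q) = 0.0941 dits

Note: KL divergence is always non-negative and equals 0 iff P = Q.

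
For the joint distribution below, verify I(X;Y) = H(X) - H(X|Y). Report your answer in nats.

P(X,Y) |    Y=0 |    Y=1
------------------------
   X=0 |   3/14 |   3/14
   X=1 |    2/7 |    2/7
I(X;Y) = 0.0000 nats

Mutual information has multiple equivalent forms:
- I(X;Y) = H(X) - H(X|Y)
- I(X;Y) = H(Y) - H(Y|X)
- I(X;Y) = H(X) + H(Y) - H(X,Y)

Computing all quantities:
H(X) = 0.6829, H(Y) = 0.6931, H(X,Y) = 1.3761
H(X|Y) = 0.6829, H(Y|X) = 0.6931

Verification:
H(X) - H(X|Y) = 0.6829 - 0.6829 = 0.0000
H(Y) - H(Y|X) = 0.6931 - 0.6931 = 0.0000
H(X) + H(Y) - H(X,Y) = 0.6829 + 0.6931 - 1.3761 = 0.0000

All forms give I(X;Y) = 0.0000 nats. ✓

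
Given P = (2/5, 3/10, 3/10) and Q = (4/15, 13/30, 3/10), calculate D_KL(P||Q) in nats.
0.0519 nats

KL divergence: D_KL(P||Q) = Σ p(x) log(p(x)/q(x))

Computing term by term:
  x=0: 2/5 × log_e[(2/5)/(4/15)] = 2/5 × 0.4055 = 0.1622
  x=1: 3/10 × log_e[(3/10)/(13/30)] = 3/10 × -0.3677 = -0.1103
  x=2: 3/10 × log_e[(3/10)/(3/10)] = 3/10 × 0.0000 = 0.0000

D_KL(P||Q) = 0.0519 nats

Note: KL divergence is always non-negative and equals 0 iff P = Q.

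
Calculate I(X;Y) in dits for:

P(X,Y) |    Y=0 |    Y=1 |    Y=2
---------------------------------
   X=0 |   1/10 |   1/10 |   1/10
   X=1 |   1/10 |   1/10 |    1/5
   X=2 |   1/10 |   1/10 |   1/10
0.0060 dits

Mutual information: I(X;Y) = H(X) + H(Y) - H(X,Y)

Marginals:
P(X) = (3/10, 2/5, 3/10), H(X) = 0.4729 dits
P(Y) = (3/10, 3/10, 2/5), H(Y) = 0.4729 dits

Joint entropy: H(X,Y) = 0.9398 dits

I(X;Y) = 0.4729 + 0.4729 - 0.9398 = 0.0060 dits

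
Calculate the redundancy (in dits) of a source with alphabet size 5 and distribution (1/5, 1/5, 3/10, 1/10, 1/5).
0.0227 dits

Redundancy measures how far a source is from maximum entropy:
R = H_max - H(X)

Maximum entropy for 5 symbols: H_max = log_10(5) = 0.6990 dits
Actual entropy: H(X) = 0.6762 dits
Redundancy: R = 0.6990 - 0.6762 = 0.0227 dits

This redundancy represents potential for compression: the source could be compressed by 0.0227 dits per symbol.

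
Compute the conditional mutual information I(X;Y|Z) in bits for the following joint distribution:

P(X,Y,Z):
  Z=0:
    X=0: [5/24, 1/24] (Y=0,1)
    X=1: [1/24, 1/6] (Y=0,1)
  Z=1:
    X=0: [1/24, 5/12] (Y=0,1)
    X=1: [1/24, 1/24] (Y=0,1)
0.1934 bits

Conditional mutual information: I(X;Y|Z) = H(X|Z) + H(Y|Z) - H(X,Y|Z)

H(Z) = 0.9950
H(X,Z) = 1.7861 → H(X|Z) = 0.7911
H(Y,Z) = 1.7861 → H(Y|Z) = 0.7911
H(X,Y,Z) = 2.3838 → H(X,Y|Z) = 1.3888

I(X;Y|Z) = 0.7911 + 0.7911 - 1.3888 = 0.1934 bits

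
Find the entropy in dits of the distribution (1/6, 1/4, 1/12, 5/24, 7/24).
0.6681 dits

Shannon entropy is H(X) = -Σ p(x) log p(x).

For P = (1/6, 1/4, 1/12, 5/24, 7/24):
H = -1/6 × log_10(1/6) -1/4 × log_10(1/4) -1/12 × log_10(1/12) -5/24 × log_10(5/24) -7/24 × log_10(7/24)
H = 0.6681 dits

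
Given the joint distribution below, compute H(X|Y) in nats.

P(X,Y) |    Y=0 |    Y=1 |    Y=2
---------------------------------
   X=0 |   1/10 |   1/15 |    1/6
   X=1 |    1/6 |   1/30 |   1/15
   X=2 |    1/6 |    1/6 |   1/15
1.0037 nats

Using the chain rule: H(X|Y) = H(X,Y) - H(Y)

First, compute H(X,Y) = 2.0797 nats

Marginal P(Y) = (13/30, 4/15, 3/10)
H(Y) = 1.0760 nats

H(X|Y) = H(X,Y) - H(Y) = 2.0797 - 1.0760 = 1.0037 nats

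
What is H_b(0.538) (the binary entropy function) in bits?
0.9958 bits

The binary entropy function is:
H(p) = -p log(p) - (1-p) log(1-p)

H(0.538) = -0.538 × log_2(0.538) - 0.462 × log_2(0.462)
H(0.538) = 0.9958 bits

Note: Binary entropy is maximized at p=0.5 (H=1 bit) and minimized at p=0 or p=1 (H=0).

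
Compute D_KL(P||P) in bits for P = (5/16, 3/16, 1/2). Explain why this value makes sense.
0.0000 bits

KL divergence satisfies the Gibbs inequality: D_KL(P||Q) ≥ 0 for all distributions P, Q.

D_KL(P||Q) = Σ p(x) log(p(x)/q(x))
Each term is p(x) × log_2(p(x)/p(x)) = p(x) × log_2(1) = 0, so the sum is 0.
D_KL(P||Q) = 0.0000 bits

When P = Q, the KL divergence is exactly 0, as there is no 'divergence' between identical distributions.

This non-negativity is a fundamental property: relative entropy cannot be negative because it measures how different Q is from P.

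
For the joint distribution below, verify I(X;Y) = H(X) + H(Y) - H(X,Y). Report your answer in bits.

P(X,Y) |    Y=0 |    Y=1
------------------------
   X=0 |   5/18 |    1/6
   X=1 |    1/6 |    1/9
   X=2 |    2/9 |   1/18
I(X;Y) = 0.0239 bits

Mutual information has multiple equivalent forms:
- I(X;Y) = H(X) - H(X|Y)
- I(X;Y) = H(Y) - H(Y|X)
- I(X;Y) = H(X) + H(Y) - H(X,Y)

Computing all quantities:
H(X) = 1.5466, H(Y) = 0.9183, H(X,Y) = 2.4411
H(X|Y) = 1.5228, H(Y|X) = 0.8944

Verification:
H(X) - H(X|Y) = 1.5466 - 1.5228 = 0.0239
H(Y) - H(Y|X) = 0.9183 - 0.8944 = 0.0239
H(X) + H(Y) - H(X,Y) = 1.5466 + 0.9183 - 2.4411 = 0.0239

All forms give I(X;Y) = 0.0239 bits. ✓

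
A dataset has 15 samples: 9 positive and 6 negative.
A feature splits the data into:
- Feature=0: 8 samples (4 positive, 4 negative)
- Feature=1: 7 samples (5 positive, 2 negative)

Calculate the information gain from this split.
0.0348 bits

Information Gain = H(Y) - H(Y|Feature)

Before split:
P(positive) = 9/15 = 0.6000
H(Y) = 0.9710 bits

After split:
Feature=0: H = 1.0000 bits (weight = 8/15)
Feature=1: H = 0.8631 bits (weight = 7/15)
H(Y|Feature) = (8/15)×1.0000 + (7/15)×0.8631 = 0.9361 bits

Information Gain = 0.9710 - 0.9361 = 0.0348 bits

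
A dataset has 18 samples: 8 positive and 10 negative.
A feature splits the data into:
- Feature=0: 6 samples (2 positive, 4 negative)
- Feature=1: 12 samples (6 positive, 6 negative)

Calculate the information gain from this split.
0.0183 bits

Information Gain = H(Y) - H(Y|Feature)

Before split:
P(positive) = 8/18 = 0.4444
H(Y) = 0.9911 bits

After split:
Feature=0: H = 0.9183 bits (weight = 6/18)
Feature=1: H = 1.0000 bits (weight = 12/18)
H(Y|Feature) = (6/18)×0.9183 + (12/18)×1.0000 = 0.9728 bits

Information Gain = 0.9911 - 0.9728 = 0.0183 bits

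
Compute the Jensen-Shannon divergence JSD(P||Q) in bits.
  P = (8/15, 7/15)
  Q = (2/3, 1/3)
0.0134 bits

Jensen-Shannon divergence is:
JSD(P||Q) = 0.5 × D_KL(P||M) + 0.5 × D_KL(Q||M)
where M = 0.5 × (P + Q) is the mixture distribution.

M = 0.5 × (8/15, 7/15) + 0.5 × (2/3, 1/3) = (3/5, 2/5)

D_KL(P||M) = 0.0132 bits
D_KL(Q||M) = 0.0137 bits

JSD(P||Q) = 0.5 × 0.0132 + 0.5 × 0.0137 = 0.0134 bits

Unlike KL divergence, JSD is symmetric and bounded: 0 ≤ JSD ≤ log(2).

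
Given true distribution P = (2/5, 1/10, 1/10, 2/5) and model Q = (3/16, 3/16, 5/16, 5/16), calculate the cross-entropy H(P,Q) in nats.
1.4186 nats

Cross-entropy: H(P,Q) = -Σ p(x) log q(x)

Alternatively: H(P,Q) = H(P) + D_KL(P||Q)
H(P) = 1.1935 nats
D_KL(P||Q) = 0.2250 nats

H(P,Q) = 1.1935 + 0.2250 = 1.4186 nats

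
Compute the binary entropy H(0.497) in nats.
0.6931 nats

The binary entropy function is:
H(p) = -p log(p) - (1-p) log(1-p)

H(0.497) = -0.497 × log_e(0.497) - 0.503 × log_e(0.503)
H(0.497) = 0.6931 nats

Note: Binary entropy is maximized at p=0.5 (H=1 bit) and minimized at p=0 or p=1 (H=0).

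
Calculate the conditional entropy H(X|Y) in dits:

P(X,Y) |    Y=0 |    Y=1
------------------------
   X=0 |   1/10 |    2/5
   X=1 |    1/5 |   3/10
0.2905 dits

Using the chain rule: H(X|Y) = H(X,Y) - H(Y)

First, compute H(X,Y) = 0.5558 dits

Marginal P(Y) = (3/10, 7/10)
H(Y) = 0.2653 dits

H(X|Y) = H(X,Y) - H(Y) = 0.5558 - 0.2653 = 0.2905 dits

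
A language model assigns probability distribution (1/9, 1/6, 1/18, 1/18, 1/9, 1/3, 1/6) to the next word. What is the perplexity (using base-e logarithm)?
5.8878

Perplexity is e^H (or exp(H) for natural log).

First, H = -Σ p log p = 1.7729 nats
Perplexity = e^1.7729 = 5.8878

Interpretation: The model's uncertainty is equivalent to choosing uniformly among 5.9 options.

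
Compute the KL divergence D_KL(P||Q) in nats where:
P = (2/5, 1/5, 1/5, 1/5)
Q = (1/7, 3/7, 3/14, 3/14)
0.2318 nats

KL divergence: D_KL(P||Q) = Σ p(x) log(p(x)/q(x))

Computing term by term:
  x=0: 2/5 × log_e[(2/5)/(1/7)] = 2/5 × 1.0296 = 0.4118
  x=1: 1/5 × log_e[(1/5)/(3/7)] = 1/5 × -0.7621 = -0.1524
  x=2: 1/5 × log_e[(1/5)/(3/14)] = 1/5 × -0.0690 = -0.0138
  x=3: 1/5 × log_e[(1/5)/(3/14)] = 1/5 × -0.0690 = -0.0138

D_KL(P||Q) = 0.2318 nats

Note: KL divergence is always non-negative and equals 0 iff P = Q.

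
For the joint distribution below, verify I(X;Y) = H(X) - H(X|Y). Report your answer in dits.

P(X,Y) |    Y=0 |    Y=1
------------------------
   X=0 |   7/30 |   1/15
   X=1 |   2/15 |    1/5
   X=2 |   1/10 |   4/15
I(X;Y) = 0.0403 dits

Mutual information has multiple equivalent forms:
- I(X;Y) = H(X) - H(X|Y)
- I(X;Y) = H(Y) - H(Y|X)
- I(X;Y) = H(X) + H(Y) - H(X,Y)

Computing all quantities:
H(X) = 0.4757, H(Y) = 0.3001, H(X,Y) = 0.7354
H(X|Y) = 0.4354, H(Y|X) = 0.2598

Verification:
H(X) - H(X|Y) = 0.4757 - 0.4354 = 0.0403
H(Y) - H(Y|X) = 0.3001 - 0.2598 = 0.0403
H(X) + H(Y) - H(X,Y) = 0.4757 + 0.3001 - 0.7354 = 0.0403

All forms give I(X;Y) = 0.0403 dits. ✓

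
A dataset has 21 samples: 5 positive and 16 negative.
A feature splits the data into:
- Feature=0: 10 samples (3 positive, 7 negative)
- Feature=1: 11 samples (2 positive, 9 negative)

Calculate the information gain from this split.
0.0139 bits

Information Gain = H(Y) - H(Y|Feature)

Before split:
P(positive) = 5/21 = 0.2381
H(Y) = 0.7919 bits

After split:
Feature=0: H = 0.8813 bits (weight = 10/21)
Feature=1: H = 0.6840 bits (weight = 11/21)
H(Y|Feature) = (10/21)×0.8813 + (11/21)×0.6840 = 0.7780 bits

Information Gain = 0.7919 - 0.7780 = 0.0139 bits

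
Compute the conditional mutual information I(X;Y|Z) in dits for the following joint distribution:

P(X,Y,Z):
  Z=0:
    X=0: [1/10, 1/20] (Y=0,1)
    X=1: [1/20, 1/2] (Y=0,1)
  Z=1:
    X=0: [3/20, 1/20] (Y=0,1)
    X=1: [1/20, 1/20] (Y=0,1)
0.0477 dits

Conditional mutual information: I(X;Y|Z) = H(X|Z) + H(Y|Z) - H(X,Y|Z)

H(Z) = 0.2653
H(X,Z) = 0.5062 → H(X|Z) = 0.2409
H(Y,Z) = 0.5062 → H(Y|Z) = 0.2409
H(X,Y,Z) = 0.6994 → H(X,Y|Z) = 0.4341

I(X;Y|Z) = 0.2409 + 0.2409 - 0.4341 = 0.0477 dits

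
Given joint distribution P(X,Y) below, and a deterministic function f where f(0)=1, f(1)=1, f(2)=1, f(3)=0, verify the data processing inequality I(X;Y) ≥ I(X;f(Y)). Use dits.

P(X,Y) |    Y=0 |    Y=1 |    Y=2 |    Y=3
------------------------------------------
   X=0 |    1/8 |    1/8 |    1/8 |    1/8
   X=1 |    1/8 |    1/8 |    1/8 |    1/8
I(X;Y) = 0.0000, I(X;f(Y)) = 0.0000, inequality holds: 0.0000 ≥ 0.0000

Data Processing Inequality: For any Markov chain X → Y → Z, we have I(X;Y) ≥ I(X;Z).

Here Z = f(Y) is a deterministic function of Y, forming X → Y → Z.

Original I(X;Y) = 0.0000 dits

After applying f:
P(X,Z) where Z=f(Y):
- P(X,Z=0) = P(X,Y=3)
- P(X,Z=1) = P(X,Y=0) + P(X,Y=1) + P(X,Y=2)

I(X;Z) = I(X;f(Y)) = 0.0000 dits

Verification: 0.0000 ≥ 0.0000 ✓

Information cannot be created by processing; the function f can only lose information about X.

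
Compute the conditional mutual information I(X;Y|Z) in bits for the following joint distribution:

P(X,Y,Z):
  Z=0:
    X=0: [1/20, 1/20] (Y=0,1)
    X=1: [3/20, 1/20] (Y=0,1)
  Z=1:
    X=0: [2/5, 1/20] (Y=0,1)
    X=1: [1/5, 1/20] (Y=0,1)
0.0205 bits

Conditional mutual information: I(X;Y|Z) = H(X|Z) + H(Y|Z) - H(X,Y|Z)

H(Z) = 0.8813
H(X,Z) = 1.8150 → H(X|Z) = 0.9337
H(Y,Z) = 1.5710 → H(Y|Z) = 0.6897
H(X,Y,Z) = 2.4842 → H(X,Y|Z) = 1.6029

I(X;Y|Z) = 0.9337 + 0.6897 - 1.6029 = 0.0205 bits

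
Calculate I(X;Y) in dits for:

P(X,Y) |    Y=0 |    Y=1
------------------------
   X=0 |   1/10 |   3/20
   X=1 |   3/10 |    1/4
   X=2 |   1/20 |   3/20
0.0124 dits

Mutual information: I(X;Y) = H(X) + H(Y) - H(X,Y)

Marginals:
P(X) = (1/4, 11/20, 1/5), H(X) = 0.4331 dits
P(Y) = (9/20, 11/20), H(Y) = 0.2989 dits

Joint entropy: H(X,Y) = 0.7196 dits

I(X;Y) = 0.4331 + 0.2989 - 0.7196 = 0.0124 dits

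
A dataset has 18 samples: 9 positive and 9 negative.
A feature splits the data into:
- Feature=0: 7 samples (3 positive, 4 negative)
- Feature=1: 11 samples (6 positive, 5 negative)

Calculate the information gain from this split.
0.0094 bits

Information Gain = H(Y) - H(Y|Feature)

Before split:
P(positive) = 9/18 = 0.5000
H(Y) = 1.0000 bits

After split:
Feature=0: H = 0.9852 bits (weight = 7/18)
Feature=1: H = 0.9940 bits (weight = 11/18)
H(Y|Feature) = (7/18)×0.9852 + (11/18)×0.9940 = 0.9906 bits

Information Gain = 1.0000 - 0.9906 = 0.0094 bits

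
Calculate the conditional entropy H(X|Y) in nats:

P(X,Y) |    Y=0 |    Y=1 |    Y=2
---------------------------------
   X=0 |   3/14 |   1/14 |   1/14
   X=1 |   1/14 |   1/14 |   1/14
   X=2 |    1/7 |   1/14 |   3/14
1.0083 nats

Using the chain rule: H(X|Y) = H(X,Y) - H(Y)

First, compute H(X,Y) = 2.0692 nats

Marginal P(Y) = (3/7, 3/14, 5/14)
H(Y) = 1.0609 nats

H(X|Y) = H(X,Y) - H(Y) = 2.0692 - 1.0609 = 1.0083 nats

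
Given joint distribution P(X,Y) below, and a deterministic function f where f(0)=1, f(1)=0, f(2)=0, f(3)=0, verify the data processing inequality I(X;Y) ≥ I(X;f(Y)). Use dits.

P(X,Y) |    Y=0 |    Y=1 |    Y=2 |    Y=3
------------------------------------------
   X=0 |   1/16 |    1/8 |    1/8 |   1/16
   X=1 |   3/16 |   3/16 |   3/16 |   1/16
I(X;Y) = 0.0060, I(X;f(Y)) = 0.0050, inequality holds: 0.0060 ≥ 0.0050

Data Processing Inequality: For any Markov chain X → Y → Z, we have I(X;Y) ≥ I(X;Z).

Here Z = f(Y) is a deterministic function of Y, forming X → Y → Z.

Original I(X;Y) = 0.0060 dits

After applying f:
P(X,Z) where Z=f(Y):
- P(X,Z=0) = P(X,Y=1) + P(X,Y=2) + P(X,Y=3)
- P(X,Z=1) = P(X,Y=0)

I(X;Z) = I(X;f(Y)) = 0.0050 dits

Verification: 0.0060 ≥ 0.0050 ✓

Information cannot be created by processing; the function f can only lose information about X.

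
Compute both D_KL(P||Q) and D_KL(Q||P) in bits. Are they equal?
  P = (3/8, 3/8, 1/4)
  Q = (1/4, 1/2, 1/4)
D_KL(P||Q) = 0.0637, D_KL(Q||P) = 0.0613

KL divergence is not symmetric: D_KL(P||Q) ≠ D_KL(Q||P) in general.

D_KL(P||Q) = 0.0637 bits
D_KL(Q||P) = 0.0613 bits

No, they are not equal!

This asymmetry is why KL divergence is not a true distance metric.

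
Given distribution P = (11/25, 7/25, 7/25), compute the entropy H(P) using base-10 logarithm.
0.4665 dits

Shannon entropy is H(X) = -Σ p(x) log p(x).

For P = (11/25, 7/25, 7/25):
H = -11/25 × log_10(11/25) -7/25 × log_10(7/25) -7/25 × log_10(7/25)
H = 0.4665 dits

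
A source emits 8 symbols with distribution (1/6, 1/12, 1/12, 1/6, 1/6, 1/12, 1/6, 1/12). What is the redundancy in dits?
0.0246 dits

Redundancy measures how far a source is from maximum entropy:
R = H_max - H(X)

Maximum entropy for 8 symbols: H_max = log_10(8) = 0.9031 dits
Actual entropy: H(X) = 0.8785 dits
Redundancy: R = 0.9031 - 0.8785 = 0.0246 dits

This redundancy represents potential for compression: the source could be compressed by 0.0246 dits per symbol.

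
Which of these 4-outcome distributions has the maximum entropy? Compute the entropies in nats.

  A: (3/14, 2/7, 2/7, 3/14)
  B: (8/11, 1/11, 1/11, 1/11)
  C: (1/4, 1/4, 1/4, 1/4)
C

For a discrete distribution over n outcomes, entropy is maximized by the uniform distribution.

Computing entropies:
H(A) = 1.3761 nats
H(B) = 0.8856 nats
H(C) = 1.3863 nats

The uniform distribution (where all probabilities equal 1/4) achieves the maximum entropy of log_e(4) = 1.3863 nats.

Distribution C has the highest entropy.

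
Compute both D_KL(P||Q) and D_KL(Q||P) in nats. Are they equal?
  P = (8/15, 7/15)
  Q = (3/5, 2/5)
D_KL(P||Q) = 0.0091, D_KL(Q||P) = 0.0090

KL divergence is not symmetric: D_KL(P||Q) ≠ D_KL(Q||P) in general.

D_KL(P||Q) = 0.0091 nats
D_KL(Q||P) = 0.0090 nats

No, they are not equal!

This asymmetry is why KL divergence is not a true distance metric.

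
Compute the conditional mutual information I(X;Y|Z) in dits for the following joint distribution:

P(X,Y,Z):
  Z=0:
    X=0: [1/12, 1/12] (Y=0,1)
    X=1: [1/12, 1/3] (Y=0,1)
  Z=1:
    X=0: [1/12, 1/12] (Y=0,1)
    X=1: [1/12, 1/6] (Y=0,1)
0.0133 dits

Conditional mutual information: I(X;Y|Z) = H(X|Z) + H(Y|Z) - H(X,Y|Z)

H(Z) = 0.2950
H(X,Z) = 0.5683 → H(X|Z) = 0.2734
H(Y,Z) = 0.5683 → H(Y|Z) = 0.2734
H(X,Y,Z) = 0.8283 → H(X,Y|Z) = 0.5334

I(X;Y|Z) = 0.2734 + 0.2734 - 0.5334 = 0.0133 dits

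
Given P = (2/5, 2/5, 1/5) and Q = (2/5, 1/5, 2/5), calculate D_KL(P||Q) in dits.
0.0602 dits

KL divergence: D_KL(P||Q) = Σ p(x) log(p(x)/q(x))

Computing term by term:
  x=0: 2/5 × log_10[(2/5)/(2/5)] = 2/5 × 0.0000 = 0.0000
  x=1: 2/5 × log_10[(2/5)/(1/5)] = 2/5 × 0.3010 = 0.1204
  x=2: 1/5 × log_10[(1/5)/(2/5)] = 1/5 × -0.3010 = -0.0602

D_KL(P||Q) = 0.0602 dits

Note: KL divergence is always non-negative and equals 0 iff P = Q.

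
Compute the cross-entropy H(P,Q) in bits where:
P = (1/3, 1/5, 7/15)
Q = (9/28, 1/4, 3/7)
1.5163 bits

Cross-entropy: H(P,Q) = -Σ p(x) log q(x)

Alternatively: H(P,Q) = H(P) + D_KL(P||Q)
H(P) = 1.5058 bits
D_KL(P||Q) = 0.0104 bits

H(P,Q) = 1.5058 + 0.0104 = 1.5163 bits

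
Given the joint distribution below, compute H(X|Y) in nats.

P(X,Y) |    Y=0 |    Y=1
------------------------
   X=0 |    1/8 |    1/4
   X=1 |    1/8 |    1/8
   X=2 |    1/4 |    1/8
1.0397 nats

Using the chain rule: H(X|Y) = H(X,Y) - H(Y)

First, compute H(X,Y) = 1.7329 nats

Marginal P(Y) = (1/2, 1/2)
H(Y) = 0.6931 nats

H(X|Y) = H(X,Y) - H(Y) = 1.7329 - 0.6931 = 1.0397 nats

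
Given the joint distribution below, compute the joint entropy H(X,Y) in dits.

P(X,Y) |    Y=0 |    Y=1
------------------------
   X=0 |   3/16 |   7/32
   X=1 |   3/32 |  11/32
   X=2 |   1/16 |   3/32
0.7081 dits

Joint entropy is H(X,Y) = -Σ_{x,y} p(x,y) log p(x,y).

Summing over all non-zero entries:
H(X,Y) = -[3/16·log_10(3/16) + 7/32·log_10(7/32) + 3/32·log_10(3/32) + 11/32·log_10(11/32) + 1/16·log_10(1/16) + 3/32·log_10(3/32)]
H(X,Y) = 0.7081 dits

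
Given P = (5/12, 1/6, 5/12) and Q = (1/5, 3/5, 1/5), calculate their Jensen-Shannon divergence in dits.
0.0451 dits

Jensen-Shannon divergence is:
JSD(P||Q) = 0.5 × D_KL(P||M) + 0.5 × D_KL(Q||M)
where M = 0.5 × (P + Q) is the mixture distribution.

M = 0.5 × (5/12, 1/6, 5/12) + 0.5 × (1/5, 3/5, 1/5) = (0.308333, 0.383333, 0.308333)

D_KL(P||M) = 0.0487 dits
D_KL(Q||M) = 0.0415 dits

JSD(P||Q) = 0.5 × 0.0487 + 0.5 × 0.0415 = 0.0451 dits

Unlike KL divergence, JSD is symmetric and bounded: 0 ≤ JSD ≤ log(2).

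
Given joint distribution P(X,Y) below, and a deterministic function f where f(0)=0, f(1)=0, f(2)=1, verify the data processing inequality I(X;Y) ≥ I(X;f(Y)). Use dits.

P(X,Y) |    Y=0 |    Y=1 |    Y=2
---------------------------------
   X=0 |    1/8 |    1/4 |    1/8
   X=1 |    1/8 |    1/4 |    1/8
I(X;Y) = 0.0000, I(X;f(Y)) = 0.0000, inequality holds: 0.0000 ≥ 0.0000

Data Processing Inequality: For any Markov chain X → Y → Z, we have I(X;Y) ≥ I(X;Z).

Here Z = f(Y) is a deterministic function of Y, forming X → Y → Z.

Original I(X;Y) = 0.0000 dits

After applying f:
P(X,Z) where Z=f(Y):
- P(X,Z=0) = P(X,Y=0) + P(X,Y=1)
- P(X,Z=1) = P(X,Y=2)

I(X;Z) = I(X;f(Y)) = 0.0000 dits

Verification: 0.0000 ≥ 0.0000 ✓

Information cannot be created by processing; the function f can only lose information about X.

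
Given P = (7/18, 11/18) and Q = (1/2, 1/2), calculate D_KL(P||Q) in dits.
0.0108 dits

KL divergence: D_KL(P||Q) = Σ p(x) log(p(x)/q(x))

Computing term by term:
  x=0: 7/18 × log_10[(7/18)/(1/2)] = 7/18 × -0.1091 = -0.0424
  x=1: 11/18 × log_10[(11/18)/(1/2)] = 11/18 × 0.0872 = 0.0533

D_KL(P||Q) = 0.0108 dits

Note: KL divergence is always non-negative and equals 0 iff P = Q.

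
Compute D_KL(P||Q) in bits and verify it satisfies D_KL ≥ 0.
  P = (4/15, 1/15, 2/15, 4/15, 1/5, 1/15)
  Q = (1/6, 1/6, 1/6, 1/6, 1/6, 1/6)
0.1951 bits

KL divergence satisfies the Gibbs inequality: D_KL(P||Q) ≥ 0 for all distributions P, Q.

D_KL(P||Q) = Σ p(x) log(p(x)/q(x))
Term by term:
  x=0: 4/15 × log_2[(4/15)/(1/6)] = 0.1808
  x=1: 1/15 × log_2[(1/15)/(1/6)] = -0.0881
  x=2: 2/15 × log_2[(2/15)/(1/6)] = -0.0429
  x=3: 4/15 × log_2[(4/15)/(1/6)] = 0.1808
  x=4: 1/5 × log_2[(1/5)/(1/6)] = 0.0526
  x=5: 1/15 × log_2[(1/15)/(1/6)] = -0.0881
D_KL(P||Q) = 0.1951 bits

D_KL(P||Q) = 0.1951 ≥ 0 ✓

This non-negativity is a fundamental property: relative entropy cannot be negative because it measures how different Q is from P.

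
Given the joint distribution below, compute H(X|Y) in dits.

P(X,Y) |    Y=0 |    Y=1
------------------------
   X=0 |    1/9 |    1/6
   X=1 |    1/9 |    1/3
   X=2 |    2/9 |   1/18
0.4173 dits

Using the chain rule: H(X|Y) = H(X,Y) - H(Y)

First, compute H(X,Y) = 0.7157 dits

Marginal P(Y) = (4/9, 5/9)
H(Y) = 0.2983 dits

H(X|Y) = H(X,Y) - H(Y) = 0.7157 - 0.2983 = 0.4173 dits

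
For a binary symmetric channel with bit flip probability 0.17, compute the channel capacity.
0.3423 bits

For a binary symmetric channel (BSC) with error probability p:
Capacity C = 1 - H(p) bits per symbol

where H(p) = -p log₂(p) - (1-p) log₂(1-p) is the binary entropy function.

H(0.17) = 0.6577 bits
C = 1 - 0.6577 = 0.3423 bits per symbol

This means we can reliably transmit up to 0.3423 bits of information per channel use.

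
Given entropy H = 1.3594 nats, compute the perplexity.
3.8939

Perplexity is e^H (or exp(H) for natural log).

H = 1.3594 nats
Perplexity = e^1.3594 = 3.8939

Interpretation: The model's uncertainty is equivalent to choosing uniformly among 3.9 options.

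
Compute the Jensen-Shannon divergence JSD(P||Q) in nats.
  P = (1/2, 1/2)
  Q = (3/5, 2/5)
0.0051 nats

Jensen-Shannon divergence is:
JSD(P||Q) = 0.5 × D_KL(P||M) + 0.5 × D_KL(Q||M)
where M = 0.5 × (P + Q) is the mixture distribution.

M = 0.5 × (1/2, 1/2) + 0.5 × (3/5, 2/5) = (11/20, 9/20)

D_KL(P||M) = 0.0050 nats
D_KL(Q||M) = 0.0051 nats

JSD(P||Q) = 0.5 × 0.0050 + 0.5 × 0.0051 = 0.0051 nats

Unlike KL divergence, JSD is symmetric and bounded: 0 ≤ JSD ≤ log(2).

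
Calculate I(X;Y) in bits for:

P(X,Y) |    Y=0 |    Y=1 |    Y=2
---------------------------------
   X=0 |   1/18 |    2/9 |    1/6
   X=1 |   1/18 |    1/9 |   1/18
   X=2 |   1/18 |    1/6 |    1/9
0.0147 bits

Mutual information: I(X;Y) = H(X) + H(Y) - H(X,Y)

Marginals:
P(X) = (4/9, 2/9, 1/3), H(X) = 1.5305 bits
P(Y) = (1/6, 1/2, 1/3), H(Y) = 1.4591 bits

Joint entropy: H(X,Y) = 2.9749 bits

I(X;Y) = 1.5305 + 1.4591 - 2.9749 = 0.0147 bits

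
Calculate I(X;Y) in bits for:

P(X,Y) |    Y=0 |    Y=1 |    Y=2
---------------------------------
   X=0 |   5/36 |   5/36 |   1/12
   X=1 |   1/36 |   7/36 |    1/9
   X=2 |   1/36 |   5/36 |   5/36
0.1007 bits

Mutual information: I(X;Y) = H(X) + H(Y) - H(X,Y)

Marginals:
P(X) = (13/36, 1/3, 11/36), H(X) = 1.5816 bits
P(Y) = (7/36, 17/36, 1/3), H(Y) = 1.4989 bits

Joint entropy: H(X,Y) = 2.9798 bits

I(X;Y) = 1.5816 + 1.4989 - 2.9798 = 0.1007 bits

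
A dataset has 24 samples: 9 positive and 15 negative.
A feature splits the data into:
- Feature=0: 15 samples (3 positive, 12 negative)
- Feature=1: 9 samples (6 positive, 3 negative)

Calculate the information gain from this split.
0.1589 bits

Information Gain = H(Y) - H(Y|Feature)

Before split:
P(positive) = 9/24 = 0.3750
H(Y) = 0.9544 bits

After split:
Feature=0: H = 0.7219 bits (weight = 15/24)
Feature=1: H = 0.9183 bits (weight = 9/24)
H(Y|Feature) = (15/24)×0.7219 + (9/24)×0.9183 = 0.7956 bits

Information Gain = 0.9544 - 0.7956 = 0.1589 bits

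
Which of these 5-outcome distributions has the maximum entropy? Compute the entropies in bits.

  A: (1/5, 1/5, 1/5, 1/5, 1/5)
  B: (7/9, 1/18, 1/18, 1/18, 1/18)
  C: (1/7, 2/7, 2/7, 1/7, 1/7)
A

For a discrete distribution over n outcomes, entropy is maximized by the uniform distribution.

Computing entropies:
H(A) = 2.3219 bits
H(B) = 1.2086 bits
H(C) = 2.2359 bits

The uniform distribution (where all probabilities equal 1/5) achieves the maximum entropy of log_2(5) = 2.3219 bits.

Distribution A has the highest entropy.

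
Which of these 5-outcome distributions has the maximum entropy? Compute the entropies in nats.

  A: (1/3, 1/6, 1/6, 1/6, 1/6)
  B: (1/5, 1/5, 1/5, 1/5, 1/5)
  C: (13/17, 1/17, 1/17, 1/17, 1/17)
B

For a discrete distribution over n outcomes, entropy is maximized by the uniform distribution.

Computing entropies:
H(A) = 1.5607 nats
H(B) = 1.6094 nats
H(C) = 0.8718 nats

The uniform distribution (where all probabilities equal 1/5) achieves the maximum entropy of log_e(5) = 1.6094 nats.

Distribution B has the highest entropy.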